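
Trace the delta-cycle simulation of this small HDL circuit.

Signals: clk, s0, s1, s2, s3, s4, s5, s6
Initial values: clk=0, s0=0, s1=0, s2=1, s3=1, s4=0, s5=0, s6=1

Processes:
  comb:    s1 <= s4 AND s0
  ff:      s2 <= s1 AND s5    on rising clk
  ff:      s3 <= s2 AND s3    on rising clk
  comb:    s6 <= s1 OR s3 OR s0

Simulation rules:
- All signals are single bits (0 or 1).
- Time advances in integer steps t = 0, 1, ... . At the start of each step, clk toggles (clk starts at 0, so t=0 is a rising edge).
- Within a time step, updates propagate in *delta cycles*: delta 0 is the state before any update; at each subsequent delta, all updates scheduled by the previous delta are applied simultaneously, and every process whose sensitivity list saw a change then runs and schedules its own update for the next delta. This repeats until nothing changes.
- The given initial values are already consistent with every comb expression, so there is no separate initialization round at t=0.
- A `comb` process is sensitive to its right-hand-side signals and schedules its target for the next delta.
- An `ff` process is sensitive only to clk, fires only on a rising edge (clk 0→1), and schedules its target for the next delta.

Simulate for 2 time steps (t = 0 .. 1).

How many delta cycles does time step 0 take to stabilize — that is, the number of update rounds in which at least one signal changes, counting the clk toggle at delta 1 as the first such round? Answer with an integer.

2

t=0 Δ0: s5=0 s0=0 s3=1 s6=1 clk=0 s2=1 s1=0 s4=0
  Δ1: clk:0→1
  Δ2: s2:1→0
  (2Δ to stable)
t=1 Δ0: s5=0 s0=0 s3=1 s6=1 clk=1 s2=0 s1=0 s4=0
  Δ1: clk:1→0
  (1Δ to stable)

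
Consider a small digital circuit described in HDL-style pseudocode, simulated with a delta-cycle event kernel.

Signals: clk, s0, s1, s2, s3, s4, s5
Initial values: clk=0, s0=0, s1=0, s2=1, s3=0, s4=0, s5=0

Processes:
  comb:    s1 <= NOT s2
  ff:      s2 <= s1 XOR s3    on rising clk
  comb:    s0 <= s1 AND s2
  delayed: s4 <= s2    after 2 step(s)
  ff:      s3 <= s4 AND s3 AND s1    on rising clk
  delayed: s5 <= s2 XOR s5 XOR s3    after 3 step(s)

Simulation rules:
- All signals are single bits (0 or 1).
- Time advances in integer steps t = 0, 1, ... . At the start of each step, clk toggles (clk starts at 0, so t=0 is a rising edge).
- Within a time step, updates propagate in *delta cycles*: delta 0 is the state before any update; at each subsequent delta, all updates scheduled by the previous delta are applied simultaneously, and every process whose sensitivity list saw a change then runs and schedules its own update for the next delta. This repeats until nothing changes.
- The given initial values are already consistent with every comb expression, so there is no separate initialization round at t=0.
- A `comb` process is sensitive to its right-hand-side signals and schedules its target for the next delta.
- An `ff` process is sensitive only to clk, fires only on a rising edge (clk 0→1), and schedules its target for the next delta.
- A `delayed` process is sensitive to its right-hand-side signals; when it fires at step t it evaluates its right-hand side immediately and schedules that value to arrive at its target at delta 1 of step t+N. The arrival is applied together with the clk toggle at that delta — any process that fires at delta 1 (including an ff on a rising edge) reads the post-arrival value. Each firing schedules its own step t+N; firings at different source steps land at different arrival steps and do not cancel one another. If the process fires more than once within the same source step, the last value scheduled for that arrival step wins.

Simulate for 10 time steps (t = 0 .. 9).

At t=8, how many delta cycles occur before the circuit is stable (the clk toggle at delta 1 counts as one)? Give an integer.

3

[bits: s2,clk,s0,s1,s5,s3,s4]
t=0: Δ0=1000000 Δ1=1100000 Δ2=0100000 Δ3=0101000 | 3Δ
t=1: Δ0=0101000 Δ1=0001000 | 1Δ
t=2: Δ0=0001000 Δ1=0101000 Δ2=1101000 Δ3=1110000 Δ4=1100000 | 4Δ
t=3: Δ0=1100000 Δ1=1000000 | 1Δ
t=4: Δ0=1000000 Δ1=1100001 Δ2=0100001 Δ3=0101001 | 3Δ
t=5: Δ0=0101001 Δ1=0001101 | 1Δ
t=6: Δ0=0001101 Δ1=0101100 Δ2=1101100 Δ3=1110100 Δ4=1100100 | 4Δ
t=7: Δ0=1100100 Δ1=1000000 | 1Δ
t=8: Δ0=1000000 Δ1=1100101 Δ2=0100101 Δ3=0101101 | 3Δ
t=9: Δ0=0101101 Δ1=0001001 | 1Δ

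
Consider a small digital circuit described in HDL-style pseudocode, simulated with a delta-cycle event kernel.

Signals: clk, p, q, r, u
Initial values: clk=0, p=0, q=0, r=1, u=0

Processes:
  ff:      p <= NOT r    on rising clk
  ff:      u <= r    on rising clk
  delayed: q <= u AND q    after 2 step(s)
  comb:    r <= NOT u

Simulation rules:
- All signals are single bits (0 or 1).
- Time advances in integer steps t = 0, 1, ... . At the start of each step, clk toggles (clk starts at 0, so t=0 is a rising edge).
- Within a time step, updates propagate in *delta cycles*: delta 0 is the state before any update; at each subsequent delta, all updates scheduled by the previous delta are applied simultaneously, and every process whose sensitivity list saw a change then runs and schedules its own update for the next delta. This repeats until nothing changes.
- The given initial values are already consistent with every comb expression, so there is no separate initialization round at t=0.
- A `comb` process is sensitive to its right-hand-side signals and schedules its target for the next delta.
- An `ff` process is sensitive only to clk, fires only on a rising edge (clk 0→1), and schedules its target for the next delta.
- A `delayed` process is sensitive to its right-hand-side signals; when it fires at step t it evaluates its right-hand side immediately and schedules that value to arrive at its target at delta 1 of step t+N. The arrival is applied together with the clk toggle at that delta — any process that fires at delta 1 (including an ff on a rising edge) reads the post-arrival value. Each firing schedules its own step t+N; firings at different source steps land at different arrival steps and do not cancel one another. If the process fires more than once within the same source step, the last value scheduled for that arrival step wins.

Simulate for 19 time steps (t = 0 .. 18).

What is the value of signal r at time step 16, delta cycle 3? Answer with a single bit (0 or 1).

0

t0.Δ0 p=0 u=0 q=0 clk=0 r=1
t0.Δ1 p=0 u=0 q=0 clk=1 r=1
t0.Δ2 p=0 u=1 q=0 clk=1 r=1
t0.Δ3 p=0 u=1 q=0 clk=1 r=0
t1.Δ0 p=0 u=1 q=0 clk=1 r=0
t1.Δ1 p=0 u=1 q=0 clk=0 r=0
t2.Δ0 p=0 u=1 q=0 clk=0 r=0
t2.Δ1 p=0 u=1 q=0 clk=1 r=0
t2.Δ2 p=1 u=0 q=0 clk=1 r=0
t2.Δ3 p=1 u=0 q=0 clk=1 r=1
t3.Δ0 p=1 u=0 q=0 clk=1 r=1
t3.Δ1 p=1 u=0 q=0 clk=0 r=1
t4.Δ0 p=1 u=0 q=0 clk=0 r=1
t4.Δ1 p=1 u=0 q=0 clk=1 r=1
t4.Δ2 p=0 u=1 q=0 clk=1 r=1
t4.Δ3 p=0 u=1 q=0 clk=1 r=0
t5.Δ0 p=0 u=1 q=0 clk=1 r=0
t5.Δ1 p=0 u=1 q=0 clk=0 r=0
t6.Δ0 p=0 u=1 q=0 clk=0 r=0
t6.Δ1 p=0 u=1 q=0 clk=1 r=0
t6.Δ2 p=1 u=0 q=0 clk=1 r=0
t6.Δ3 p=1 u=0 q=0 clk=1 r=1
t7.Δ0 p=1 u=0 q=0 clk=1 r=1
t7.Δ1 p=1 u=0 q=0 clk=0 r=1
t8.Δ0 p=1 u=0 q=0 clk=0 r=1
t8.Δ1 p=1 u=0 q=0 clk=1 r=1
t8.Δ2 p=0 u=1 q=0 clk=1 r=1
t8.Δ3 p=0 u=1 q=0 clk=1 r=0
t9.Δ0 p=0 u=1 q=0 clk=1 r=0
t9.Δ1 p=0 u=1 q=0 clk=0 r=0
t10.Δ0 p=0 u=1 q=0 clk=0 r=0
t10.Δ1 p=0 u=1 q=0 clk=1 r=0
t10.Δ2 p=1 u=0 q=0 clk=1 r=0
t10.Δ3 p=1 u=0 q=0 clk=1 r=1
t11.Δ0 p=1 u=0 q=0 clk=1 r=1
t11.Δ1 p=1 u=0 q=0 clk=0 r=1
t12.Δ0 p=1 u=0 q=0 clk=0 r=1
t12.Δ1 p=1 u=0 q=0 clk=1 r=1
t12.Δ2 p=0 u=1 q=0 clk=1 r=1
t12.Δ3 p=0 u=1 q=0 clk=1 r=0
t13.Δ0 p=0 u=1 q=0 clk=1 r=0
t13.Δ1 p=0 u=1 q=0 clk=0 r=0
t14.Δ0 p=0 u=1 q=0 clk=0 r=0
t14.Δ1 p=0 u=1 q=0 clk=1 r=0
t14.Δ2 p=1 u=0 q=0 clk=1 r=0
t14.Δ3 p=1 u=0 q=0 clk=1 r=1
t15.Δ0 p=1 u=0 q=0 clk=1 r=1
t15.Δ1 p=1 u=0 q=0 clk=0 r=1
t16.Δ0 p=1 u=0 q=0 clk=0 r=1
t16.Δ1 p=1 u=0 q=0 clk=1 r=1
t16.Δ2 p=0 u=1 q=0 clk=1 r=1
t16.Δ3 p=0 u=1 q=0 clk=1 r=0
t17.Δ0 p=0 u=1 q=0 clk=1 r=0
t17.Δ1 p=0 u=1 q=0 clk=0 r=0
t18.Δ0 p=0 u=1 q=0 clk=0 r=0
t18.Δ1 p=0 u=1 q=0 clk=1 r=0
t18.Δ2 p=1 u=0 q=0 clk=1 r=0
t18.Δ3 p=1 u=0 q=0 clk=1 r=1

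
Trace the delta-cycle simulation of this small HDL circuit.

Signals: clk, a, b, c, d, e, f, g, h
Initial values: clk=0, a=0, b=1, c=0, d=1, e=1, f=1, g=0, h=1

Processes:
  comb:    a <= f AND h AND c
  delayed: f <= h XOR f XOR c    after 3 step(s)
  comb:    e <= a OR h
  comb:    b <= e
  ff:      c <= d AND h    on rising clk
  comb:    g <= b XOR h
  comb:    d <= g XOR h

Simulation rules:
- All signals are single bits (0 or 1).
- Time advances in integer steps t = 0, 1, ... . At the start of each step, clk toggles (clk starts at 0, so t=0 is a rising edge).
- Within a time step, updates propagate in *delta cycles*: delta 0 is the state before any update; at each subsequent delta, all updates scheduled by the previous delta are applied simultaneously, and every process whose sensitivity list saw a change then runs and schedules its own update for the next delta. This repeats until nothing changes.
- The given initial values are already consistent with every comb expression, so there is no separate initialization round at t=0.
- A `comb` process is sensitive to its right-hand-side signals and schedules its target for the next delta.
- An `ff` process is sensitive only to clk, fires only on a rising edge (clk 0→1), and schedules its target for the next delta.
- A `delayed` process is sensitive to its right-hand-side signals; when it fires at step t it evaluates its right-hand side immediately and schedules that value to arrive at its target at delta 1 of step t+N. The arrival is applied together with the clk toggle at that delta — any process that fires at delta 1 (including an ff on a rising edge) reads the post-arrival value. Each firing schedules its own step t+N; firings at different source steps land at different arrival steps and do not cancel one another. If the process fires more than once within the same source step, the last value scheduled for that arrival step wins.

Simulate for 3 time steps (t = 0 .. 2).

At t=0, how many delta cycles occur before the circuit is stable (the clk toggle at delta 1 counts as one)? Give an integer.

3

[bits: f,a,clk,c,d,h,g,e,b]
t=0: Δ0=100011011 Δ1=101011011 Δ2=101111011 Δ3=111111011 | 3Δ
t=1: Δ0=111111011 Δ1=110111011 | 1Δ
t=2: Δ0=110111011 Δ1=111111011 | 1Δ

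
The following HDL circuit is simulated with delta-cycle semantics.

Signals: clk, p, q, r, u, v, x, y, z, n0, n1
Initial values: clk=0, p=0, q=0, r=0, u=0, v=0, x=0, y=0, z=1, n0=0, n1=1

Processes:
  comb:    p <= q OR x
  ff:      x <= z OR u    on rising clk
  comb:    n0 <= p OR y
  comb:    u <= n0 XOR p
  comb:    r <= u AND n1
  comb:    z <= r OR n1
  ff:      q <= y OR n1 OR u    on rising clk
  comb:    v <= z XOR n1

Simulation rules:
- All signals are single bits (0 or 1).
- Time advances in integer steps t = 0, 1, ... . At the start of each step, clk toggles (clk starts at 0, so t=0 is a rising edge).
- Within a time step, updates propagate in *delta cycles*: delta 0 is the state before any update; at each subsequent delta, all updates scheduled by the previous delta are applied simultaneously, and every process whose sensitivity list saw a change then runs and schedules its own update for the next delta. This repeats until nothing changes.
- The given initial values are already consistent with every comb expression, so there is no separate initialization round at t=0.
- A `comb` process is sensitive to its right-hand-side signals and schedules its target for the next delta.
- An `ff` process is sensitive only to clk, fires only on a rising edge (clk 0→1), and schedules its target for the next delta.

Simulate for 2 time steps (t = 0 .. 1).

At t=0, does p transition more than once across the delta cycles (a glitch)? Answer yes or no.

no

[bits: x,r,q,clk,z,u,n0,p,y,n1,v]
t=0: Δ0=00001000010 Δ1=00011000010 Δ2=10111000010 Δ3=10111001010 Δ4=10111111010 Δ5=11111011010 Δ6=10111011010 | 6Δ
t=1: Δ0=10111011010 Δ1=10101011010 | 1Δ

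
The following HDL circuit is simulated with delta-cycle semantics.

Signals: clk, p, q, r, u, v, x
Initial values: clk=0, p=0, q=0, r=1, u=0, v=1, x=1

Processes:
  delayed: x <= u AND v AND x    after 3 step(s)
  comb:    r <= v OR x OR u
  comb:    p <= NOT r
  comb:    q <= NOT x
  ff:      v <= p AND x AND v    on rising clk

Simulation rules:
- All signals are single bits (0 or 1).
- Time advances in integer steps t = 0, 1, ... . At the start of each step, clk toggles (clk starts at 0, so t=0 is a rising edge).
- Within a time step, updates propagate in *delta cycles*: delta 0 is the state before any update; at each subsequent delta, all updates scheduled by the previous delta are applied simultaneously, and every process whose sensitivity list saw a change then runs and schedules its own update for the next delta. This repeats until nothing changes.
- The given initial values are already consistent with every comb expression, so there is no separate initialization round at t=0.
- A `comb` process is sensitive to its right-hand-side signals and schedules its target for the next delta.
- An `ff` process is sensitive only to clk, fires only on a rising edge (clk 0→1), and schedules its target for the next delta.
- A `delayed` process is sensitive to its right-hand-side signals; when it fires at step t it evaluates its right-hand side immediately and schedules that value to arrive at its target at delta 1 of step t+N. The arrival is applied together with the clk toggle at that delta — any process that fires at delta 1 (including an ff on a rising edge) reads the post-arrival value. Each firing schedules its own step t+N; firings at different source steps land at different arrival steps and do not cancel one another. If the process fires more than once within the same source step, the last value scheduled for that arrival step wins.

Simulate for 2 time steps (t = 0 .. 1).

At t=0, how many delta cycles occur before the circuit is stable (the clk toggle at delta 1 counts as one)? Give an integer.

t=0 Δ0: u=0 v=1 p=0 q=0 x=1 r=1 clk=0
  Δ1: clk:0→1
  Δ2: v:1→0
  (2Δ to stable)
t=1 Δ0: u=0 v=0 p=0 q=0 x=1 r=1 clk=1
  Δ1: clk:1→0
  (1Δ to stable)

2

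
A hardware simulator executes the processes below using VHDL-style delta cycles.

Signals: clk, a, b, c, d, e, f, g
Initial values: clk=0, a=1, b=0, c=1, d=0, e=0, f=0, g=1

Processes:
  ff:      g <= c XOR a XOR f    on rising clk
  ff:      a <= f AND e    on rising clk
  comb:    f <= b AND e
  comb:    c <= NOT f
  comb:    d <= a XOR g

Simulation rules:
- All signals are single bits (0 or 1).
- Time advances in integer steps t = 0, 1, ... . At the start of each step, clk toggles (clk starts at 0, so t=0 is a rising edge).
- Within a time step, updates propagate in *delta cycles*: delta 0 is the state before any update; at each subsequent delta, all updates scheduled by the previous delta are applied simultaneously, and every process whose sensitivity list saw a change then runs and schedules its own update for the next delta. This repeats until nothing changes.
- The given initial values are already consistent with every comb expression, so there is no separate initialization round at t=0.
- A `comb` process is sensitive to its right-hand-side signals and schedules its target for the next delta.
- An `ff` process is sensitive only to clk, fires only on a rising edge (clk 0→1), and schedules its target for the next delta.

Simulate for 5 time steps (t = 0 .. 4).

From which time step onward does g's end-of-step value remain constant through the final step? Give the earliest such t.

2

t=0 Δ0: f=0 d=0 e=0 a=1 b=0 g=1 c=1 clk=0
  Δ1: clk:0→1
  Δ2: a:1→0, g:1→0
  (2Δ to stable)
t=1 Δ0: f=0 d=0 e=0 a=0 b=0 g=0 c=1 clk=1
  Δ1: clk:1→0
  (1Δ to stable)
t=2 Δ0: f=0 d=0 e=0 a=0 b=0 g=0 c=1 clk=0
  Δ1: clk:0→1
  Δ2: g:0→1
  Δ3: d:0→1
  (3Δ to stable)
t=3 Δ0: f=0 d=1 e=0 a=0 b=0 g=1 c=1 clk=1
  Δ1: clk:1→0
  (1Δ to stable)
t=4 Δ0: f=0 d=1 e=0 a=0 b=0 g=1 c=1 clk=0
  Δ1: clk:0→1
  (1Δ to stable)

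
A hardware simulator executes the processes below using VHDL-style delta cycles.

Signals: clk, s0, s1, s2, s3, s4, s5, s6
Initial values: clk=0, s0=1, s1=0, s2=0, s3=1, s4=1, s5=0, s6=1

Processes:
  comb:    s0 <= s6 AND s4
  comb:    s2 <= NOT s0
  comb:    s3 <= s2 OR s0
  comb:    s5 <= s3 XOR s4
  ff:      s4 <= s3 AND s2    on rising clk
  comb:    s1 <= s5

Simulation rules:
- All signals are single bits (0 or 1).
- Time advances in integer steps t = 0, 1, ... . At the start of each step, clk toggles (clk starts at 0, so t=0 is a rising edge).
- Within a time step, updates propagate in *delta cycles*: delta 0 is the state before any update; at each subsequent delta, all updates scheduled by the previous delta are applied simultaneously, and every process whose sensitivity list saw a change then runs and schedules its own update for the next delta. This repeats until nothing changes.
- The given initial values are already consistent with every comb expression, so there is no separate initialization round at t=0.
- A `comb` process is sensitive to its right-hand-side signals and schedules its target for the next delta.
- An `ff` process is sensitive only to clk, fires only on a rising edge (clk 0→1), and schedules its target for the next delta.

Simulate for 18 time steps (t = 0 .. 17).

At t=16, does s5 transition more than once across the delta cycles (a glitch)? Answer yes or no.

[bits: s3,s0,s1,s4,clk,s5,s2,s6]
t=0: Δ0=11010001 Δ1=11011001 Δ2=11001001 Δ3=10001101 Δ4=00101111 Δ5=10101011 Δ6=10001111 Δ7=10101111 | 7Δ
t=1: Δ0=10101111 Δ1=10100111 | 1Δ
t=2: Δ0=10100111 Δ1=10101111 Δ2=10111111 Δ3=11111011 Δ4=11011001 | 4Δ
t=3: Δ0=11011001 Δ1=11010001 | 1Δ
t=4: Δ0=11010001 Δ1=11011001 Δ2=11001001 Δ3=10001101 Δ4=00101111 Δ5=10101011 Δ6=10001111 Δ7=10101111 | 7Δ
t=5: Δ0=10101111 Δ1=10100111 | 1Δ
t=6: Δ0=10100111 Δ1=10101111 Δ2=10111111 Δ3=11111011 Δ4=11011001 | 4Δ
t=7: Δ0=11011001 Δ1=11010001 | 1Δ
t=8: Δ0=11010001 Δ1=11011001 Δ2=11001001 Δ3=10001101 Δ4=00101111 Δ5=10101011 Δ6=10001111 Δ7=10101111 | 7Δ
t=9: Δ0=10101111 Δ1=10100111 | 1Δ
t=10: Δ0=10100111 Δ1=10101111 Δ2=10111111 Δ3=11111011 Δ4=11011001 | 4Δ
t=11: Δ0=11011001 Δ1=11010001 | 1Δ
t=12: Δ0=11010001 Δ1=11011001 Δ2=11001001 Δ3=10001101 Δ4=00101111 Δ5=10101011 Δ6=10001111 Δ7=10101111 | 7Δ
t=13: Δ0=10101111 Δ1=10100111 | 1Δ
t=14: Δ0=10100111 Δ1=10101111 Δ2=10111111 Δ3=11111011 Δ4=11011001 | 4Δ
t=15: Δ0=11011001 Δ1=11010001 | 1Δ
t=16: Δ0=11010001 Δ1=11011001 Δ2=11001001 Δ3=10001101 Δ4=00101111 Δ5=10101011 Δ6=10001111 Δ7=10101111 | 7Δ
t=17: Δ0=10101111 Δ1=10100111 | 1Δ

yes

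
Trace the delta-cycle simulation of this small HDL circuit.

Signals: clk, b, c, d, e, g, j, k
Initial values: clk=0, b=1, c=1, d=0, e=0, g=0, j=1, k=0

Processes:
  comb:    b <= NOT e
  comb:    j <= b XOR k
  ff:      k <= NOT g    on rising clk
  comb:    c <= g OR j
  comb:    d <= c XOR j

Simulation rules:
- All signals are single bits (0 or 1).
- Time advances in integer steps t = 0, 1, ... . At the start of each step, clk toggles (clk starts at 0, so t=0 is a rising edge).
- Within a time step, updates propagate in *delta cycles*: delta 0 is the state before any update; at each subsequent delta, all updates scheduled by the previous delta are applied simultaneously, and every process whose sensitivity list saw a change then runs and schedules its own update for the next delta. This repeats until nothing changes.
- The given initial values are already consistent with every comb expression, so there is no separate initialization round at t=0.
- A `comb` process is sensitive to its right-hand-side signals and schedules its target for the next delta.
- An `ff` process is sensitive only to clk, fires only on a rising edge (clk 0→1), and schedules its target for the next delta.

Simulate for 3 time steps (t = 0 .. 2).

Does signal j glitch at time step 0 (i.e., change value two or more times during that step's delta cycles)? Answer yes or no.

[bits: c,e,g,b,d,clk,j,k]
t=0: Δ0=10010010 Δ1=10010110 Δ2=10010111 Δ3=10010101 Δ4=00011101 Δ5=00010101 | 5Δ
t=1: Δ0=00010101 Δ1=00010001 | 1Δ
t=2: Δ0=00010001 Δ1=00010101 | 1Δ

no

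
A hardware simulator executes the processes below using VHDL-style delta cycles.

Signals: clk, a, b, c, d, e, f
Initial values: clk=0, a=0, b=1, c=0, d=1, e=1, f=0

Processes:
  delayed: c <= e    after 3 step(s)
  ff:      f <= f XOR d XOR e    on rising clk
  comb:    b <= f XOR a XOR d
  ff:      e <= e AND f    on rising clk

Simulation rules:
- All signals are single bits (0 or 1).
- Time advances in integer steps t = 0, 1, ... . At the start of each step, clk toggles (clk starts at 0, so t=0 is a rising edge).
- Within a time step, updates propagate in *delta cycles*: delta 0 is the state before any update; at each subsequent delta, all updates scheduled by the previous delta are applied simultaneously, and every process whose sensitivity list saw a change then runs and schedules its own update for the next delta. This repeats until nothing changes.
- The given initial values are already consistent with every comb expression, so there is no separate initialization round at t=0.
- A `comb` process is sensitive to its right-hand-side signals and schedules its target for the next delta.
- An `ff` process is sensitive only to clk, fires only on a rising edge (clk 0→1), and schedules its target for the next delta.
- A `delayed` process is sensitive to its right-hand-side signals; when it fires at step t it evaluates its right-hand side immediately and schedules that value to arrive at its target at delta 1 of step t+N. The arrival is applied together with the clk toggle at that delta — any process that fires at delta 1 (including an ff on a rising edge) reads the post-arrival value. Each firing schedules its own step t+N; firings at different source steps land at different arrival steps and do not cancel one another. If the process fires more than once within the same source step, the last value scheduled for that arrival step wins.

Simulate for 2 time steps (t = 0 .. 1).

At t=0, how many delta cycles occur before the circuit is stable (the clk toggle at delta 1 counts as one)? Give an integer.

2

t=0 Δ0: e=1 a=0 d=1 f=0 c=0 b=1 clk=0
  Δ1: clk:0→1
  Δ2: e:1→0
  (2Δ to stable)
t=1 Δ0: e=0 a=0 d=1 f=0 c=0 b=1 clk=1
  Δ1: clk:1→0
  (1Δ to stable)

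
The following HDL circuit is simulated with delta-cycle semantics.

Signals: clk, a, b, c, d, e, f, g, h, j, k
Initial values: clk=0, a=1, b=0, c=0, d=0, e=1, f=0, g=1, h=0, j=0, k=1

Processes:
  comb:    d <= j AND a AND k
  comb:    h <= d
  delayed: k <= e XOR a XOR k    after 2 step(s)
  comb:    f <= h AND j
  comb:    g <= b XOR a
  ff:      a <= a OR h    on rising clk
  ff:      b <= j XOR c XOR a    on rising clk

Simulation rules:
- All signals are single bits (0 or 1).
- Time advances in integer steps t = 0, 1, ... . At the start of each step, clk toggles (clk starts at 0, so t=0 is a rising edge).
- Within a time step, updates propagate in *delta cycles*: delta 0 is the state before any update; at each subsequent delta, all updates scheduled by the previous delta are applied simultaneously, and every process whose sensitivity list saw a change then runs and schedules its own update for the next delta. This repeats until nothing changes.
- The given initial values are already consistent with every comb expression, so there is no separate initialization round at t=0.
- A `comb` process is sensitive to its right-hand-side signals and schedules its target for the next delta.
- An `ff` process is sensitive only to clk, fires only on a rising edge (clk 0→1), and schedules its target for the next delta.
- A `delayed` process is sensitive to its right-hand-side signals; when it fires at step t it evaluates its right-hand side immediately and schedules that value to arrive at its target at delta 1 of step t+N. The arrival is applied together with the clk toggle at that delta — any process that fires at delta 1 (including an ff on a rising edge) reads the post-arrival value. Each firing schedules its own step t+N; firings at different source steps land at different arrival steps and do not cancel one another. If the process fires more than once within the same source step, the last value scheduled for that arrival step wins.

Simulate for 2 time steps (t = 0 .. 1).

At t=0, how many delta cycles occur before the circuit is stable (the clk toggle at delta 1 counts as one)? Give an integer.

3

t0.Δ0 b=0 clk=0 d=0 f=0 e=1 j=0 c=0 k=1 h=0 a=1 g=1
t0.Δ1 b=0 clk=1 d=0 f=0 e=1 j=0 c=0 k=1 h=0 a=1 g=1
t0.Δ2 b=1 clk=1 d=0 f=0 e=1 j=0 c=0 k=1 h=0 a=1 g=1
t0.Δ3 b=1 clk=1 d=0 f=0 e=1 j=0 c=0 k=1 h=0 a=1 g=0
t1.Δ0 b=1 clk=1 d=0 f=0 e=1 j=0 c=0 k=1 h=0 a=1 g=0
t1.Δ1 b=1 clk=0 d=0 f=0 e=1 j=0 c=0 k=1 h=0 a=1 g=0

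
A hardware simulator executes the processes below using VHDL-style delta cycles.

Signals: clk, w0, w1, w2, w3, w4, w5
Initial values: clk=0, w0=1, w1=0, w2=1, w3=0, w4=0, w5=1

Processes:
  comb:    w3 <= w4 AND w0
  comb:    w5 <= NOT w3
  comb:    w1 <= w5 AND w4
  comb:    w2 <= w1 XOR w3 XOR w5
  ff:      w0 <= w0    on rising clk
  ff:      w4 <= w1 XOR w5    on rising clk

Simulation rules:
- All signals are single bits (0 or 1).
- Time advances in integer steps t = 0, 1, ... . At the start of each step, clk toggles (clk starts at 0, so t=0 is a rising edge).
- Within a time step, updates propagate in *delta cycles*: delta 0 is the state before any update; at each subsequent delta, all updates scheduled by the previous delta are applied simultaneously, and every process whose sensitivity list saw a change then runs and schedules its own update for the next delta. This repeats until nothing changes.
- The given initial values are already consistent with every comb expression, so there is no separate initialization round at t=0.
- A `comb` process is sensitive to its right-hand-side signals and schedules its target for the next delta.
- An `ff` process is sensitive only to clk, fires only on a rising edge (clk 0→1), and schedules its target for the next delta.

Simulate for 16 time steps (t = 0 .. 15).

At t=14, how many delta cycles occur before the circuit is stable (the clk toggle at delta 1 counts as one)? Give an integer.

5

[bits: w4,clk,w3,w2,w0,w1,w5]
t=0: Δ0=0001101 Δ1=0101101 Δ2=1101101 Δ3=1111111 Δ4=1111110 Δ5=1110100 Δ6=1111100 | 6Δ
t=1: Δ0=1111100 Δ1=1011100 | 1Δ
t=2: Δ0=1011100 Δ1=1111100 Δ2=0111100 Δ3=0101100 Δ4=0100101 Δ5=0101101 | 5Δ
t=3: Δ0=0101101 Δ1=0001101 | 1Δ
t=4: Δ0=0001101 Δ1=0101101 Δ2=1101101 Δ3=1111111 Δ4=1111110 Δ5=1110100 Δ6=1111100 | 6Δ
t=5: Δ0=1111100 Δ1=1011100 | 1Δ
t=6: Δ0=1011100 Δ1=1111100 Δ2=0111100 Δ3=0101100 Δ4=0100101 Δ5=0101101 | 5Δ
t=7: Δ0=0101101 Δ1=0001101 | 1Δ
t=8: Δ0=0001101 Δ1=0101101 Δ2=1101101 Δ3=1111111 Δ4=1111110 Δ5=1110100 Δ6=1111100 | 6Δ
t=9: Δ0=1111100 Δ1=1011100 | 1Δ
t=10: Δ0=1011100 Δ1=1111100 Δ2=0111100 Δ3=0101100 Δ4=0100101 Δ5=0101101 | 5Δ
t=11: Δ0=0101101 Δ1=0001101 | 1Δ
t=12: Δ0=0001101 Δ1=0101101 Δ2=1101101 Δ3=1111111 Δ4=1111110 Δ5=1110100 Δ6=1111100 | 6Δ
t=13: Δ0=1111100 Δ1=1011100 | 1Δ
t=14: Δ0=1011100 Δ1=1111100 Δ2=0111100 Δ3=0101100 Δ4=0100101 Δ5=0101101 | 5Δ
t=15: Δ0=0101101 Δ1=0001101 | 1Δ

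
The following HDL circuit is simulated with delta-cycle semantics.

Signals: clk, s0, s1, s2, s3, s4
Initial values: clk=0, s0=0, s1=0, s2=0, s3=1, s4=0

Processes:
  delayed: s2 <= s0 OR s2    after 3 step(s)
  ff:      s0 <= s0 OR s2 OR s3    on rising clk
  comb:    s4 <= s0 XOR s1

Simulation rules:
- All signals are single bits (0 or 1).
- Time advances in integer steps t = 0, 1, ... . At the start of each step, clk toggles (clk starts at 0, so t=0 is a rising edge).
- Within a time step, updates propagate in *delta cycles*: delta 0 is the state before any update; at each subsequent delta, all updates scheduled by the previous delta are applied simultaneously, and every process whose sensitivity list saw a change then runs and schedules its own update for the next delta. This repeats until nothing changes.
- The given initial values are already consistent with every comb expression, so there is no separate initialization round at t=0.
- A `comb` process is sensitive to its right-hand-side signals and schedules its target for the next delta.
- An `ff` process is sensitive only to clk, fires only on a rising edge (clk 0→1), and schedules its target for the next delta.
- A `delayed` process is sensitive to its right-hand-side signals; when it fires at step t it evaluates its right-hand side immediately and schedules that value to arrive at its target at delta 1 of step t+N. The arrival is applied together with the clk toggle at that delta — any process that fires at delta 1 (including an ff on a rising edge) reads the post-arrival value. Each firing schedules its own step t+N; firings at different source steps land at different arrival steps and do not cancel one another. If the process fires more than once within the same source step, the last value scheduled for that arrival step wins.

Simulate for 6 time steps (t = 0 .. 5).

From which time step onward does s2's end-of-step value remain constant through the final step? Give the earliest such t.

3

t0.Δ0 s4=0 s2=0 s3=1 s1=0 s0=0 clk=0
t0.Δ1 s4=0 s2=0 s3=1 s1=0 s0=0 clk=1
t0.Δ2 s4=0 s2=0 s3=1 s1=0 s0=1 clk=1
t0.Δ3 s4=1 s2=0 s3=1 s1=0 s0=1 clk=1
t1.Δ0 s4=1 s2=0 s3=1 s1=0 s0=1 clk=1
t1.Δ1 s4=1 s2=0 s3=1 s1=0 s0=1 clk=0
t2.Δ0 s4=1 s2=0 s3=1 s1=0 s0=1 clk=0
t2.Δ1 s4=1 s2=0 s3=1 s1=0 s0=1 clk=1
t3.Δ0 s4=1 s2=0 s3=1 s1=0 s0=1 clk=1
t3.Δ1 s4=1 s2=1 s3=1 s1=0 s0=1 clk=0
t4.Δ0 s4=1 s2=1 s3=1 s1=0 s0=1 clk=0
t4.Δ1 s4=1 s2=1 s3=1 s1=0 s0=1 clk=1
t5.Δ0 s4=1 s2=1 s3=1 s1=0 s0=1 clk=1
t5.Δ1 s4=1 s2=1 s3=1 s1=0 s0=1 clk=0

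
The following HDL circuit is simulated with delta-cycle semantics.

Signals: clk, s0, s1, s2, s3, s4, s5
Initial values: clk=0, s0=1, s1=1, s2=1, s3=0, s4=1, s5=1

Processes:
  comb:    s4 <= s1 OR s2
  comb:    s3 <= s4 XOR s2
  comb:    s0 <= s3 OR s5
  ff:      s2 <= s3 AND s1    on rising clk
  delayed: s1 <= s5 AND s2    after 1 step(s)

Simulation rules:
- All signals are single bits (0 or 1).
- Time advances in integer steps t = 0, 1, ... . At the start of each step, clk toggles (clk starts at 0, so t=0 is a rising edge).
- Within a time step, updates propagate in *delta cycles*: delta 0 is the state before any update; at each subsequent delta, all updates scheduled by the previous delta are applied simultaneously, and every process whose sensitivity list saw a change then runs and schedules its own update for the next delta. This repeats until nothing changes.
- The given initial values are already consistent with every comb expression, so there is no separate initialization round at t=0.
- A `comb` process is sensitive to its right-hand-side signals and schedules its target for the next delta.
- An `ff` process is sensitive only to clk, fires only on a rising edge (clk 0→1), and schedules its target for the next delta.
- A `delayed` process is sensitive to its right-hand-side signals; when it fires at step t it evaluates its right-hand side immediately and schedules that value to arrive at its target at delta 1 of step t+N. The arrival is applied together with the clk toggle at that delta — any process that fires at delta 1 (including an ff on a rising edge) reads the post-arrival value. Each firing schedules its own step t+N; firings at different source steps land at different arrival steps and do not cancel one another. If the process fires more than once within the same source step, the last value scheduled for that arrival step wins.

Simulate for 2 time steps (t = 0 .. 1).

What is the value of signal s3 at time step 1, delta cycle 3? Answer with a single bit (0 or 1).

0

t=0 Δ0: s5=1 s4=1 clk=0 s3=0 s1=1 s2=1 s0=1
  Δ1: clk:0→1
  Δ2: s2:1→0
  Δ3: s3:0→1
  (3Δ to stable)
t=1 Δ0: s5=1 s4=1 clk=1 s3=1 s1=1 s2=0 s0=1
  Δ1: clk:1→0, s1:1→0
  Δ2: s4:1→0
  Δ3: s3:1→0
  (3Δ to stable)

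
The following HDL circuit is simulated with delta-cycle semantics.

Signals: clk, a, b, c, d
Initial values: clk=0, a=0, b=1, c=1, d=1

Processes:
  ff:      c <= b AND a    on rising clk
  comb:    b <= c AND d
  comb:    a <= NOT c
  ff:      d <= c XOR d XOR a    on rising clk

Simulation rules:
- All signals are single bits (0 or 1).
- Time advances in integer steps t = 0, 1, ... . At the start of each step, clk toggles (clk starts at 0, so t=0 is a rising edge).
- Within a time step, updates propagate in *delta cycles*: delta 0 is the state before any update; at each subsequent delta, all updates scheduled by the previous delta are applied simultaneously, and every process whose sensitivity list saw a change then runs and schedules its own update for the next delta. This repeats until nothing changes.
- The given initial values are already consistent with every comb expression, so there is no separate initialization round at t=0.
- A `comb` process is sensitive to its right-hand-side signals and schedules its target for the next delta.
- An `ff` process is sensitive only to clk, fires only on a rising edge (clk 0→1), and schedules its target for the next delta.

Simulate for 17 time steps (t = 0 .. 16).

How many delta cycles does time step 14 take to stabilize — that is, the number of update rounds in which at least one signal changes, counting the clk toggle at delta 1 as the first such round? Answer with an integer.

2

t0.Δ0 clk=0 b=1 d=1 c=1 a=0
t0.Δ1 clk=1 b=1 d=1 c=1 a=0
t0.Δ2 clk=1 b=1 d=0 c=0 a=0
t0.Δ3 clk=1 b=0 d=0 c=0 a=1
t1.Δ0 clk=1 b=0 d=0 c=0 a=1
t1.Δ1 clk=0 b=0 d=0 c=0 a=1
t2.Δ0 clk=0 b=0 d=0 c=0 a=1
t2.Δ1 clk=1 b=0 d=0 c=0 a=1
t2.Δ2 clk=1 b=0 d=1 c=0 a=1
t3.Δ0 clk=1 b=0 d=1 c=0 a=1
t3.Δ1 clk=0 b=0 d=1 c=0 a=1
t4.Δ0 clk=0 b=0 d=1 c=0 a=1
t4.Δ1 clk=1 b=0 d=1 c=0 a=1
t4.Δ2 clk=1 b=0 d=0 c=0 a=1
t5.Δ0 clk=1 b=0 d=0 c=0 a=1
t5.Δ1 clk=0 b=0 d=0 c=0 a=1
t6.Δ0 clk=0 b=0 d=0 c=0 a=1
t6.Δ1 clk=1 b=0 d=0 c=0 a=1
t6.Δ2 clk=1 b=0 d=1 c=0 a=1
t7.Δ0 clk=1 b=0 d=1 c=0 a=1
t7.Δ1 clk=0 b=0 d=1 c=0 a=1
t8.Δ0 clk=0 b=0 d=1 c=0 a=1
t8.Δ1 clk=1 b=0 d=1 c=0 a=1
t8.Δ2 clk=1 b=0 d=0 c=0 a=1
t9.Δ0 clk=1 b=0 d=0 c=0 a=1
t9.Δ1 clk=0 b=0 d=0 c=0 a=1
t10.Δ0 clk=0 b=0 d=0 c=0 a=1
t10.Δ1 clk=1 b=0 d=0 c=0 a=1
t10.Δ2 clk=1 b=0 d=1 c=0 a=1
t11.Δ0 clk=1 b=0 d=1 c=0 a=1
t11.Δ1 clk=0 b=0 d=1 c=0 a=1
t12.Δ0 clk=0 b=0 d=1 c=0 a=1
t12.Δ1 clk=1 b=0 d=1 c=0 a=1
t12.Δ2 clk=1 b=0 d=0 c=0 a=1
t13.Δ0 clk=1 b=0 d=0 c=0 a=1
t13.Δ1 clk=0 b=0 d=0 c=0 a=1
t14.Δ0 clk=0 b=0 d=0 c=0 a=1
t14.Δ1 clk=1 b=0 d=0 c=0 a=1
t14.Δ2 clk=1 b=0 d=1 c=0 a=1
t15.Δ0 clk=1 b=0 d=1 c=0 a=1
t15.Δ1 clk=0 b=0 d=1 c=0 a=1
t16.Δ0 clk=0 b=0 d=1 c=0 a=1
t16.Δ1 clk=1 b=0 d=1 c=0 a=1
t16.Δ2 clk=1 b=0 d=0 c=0 a=1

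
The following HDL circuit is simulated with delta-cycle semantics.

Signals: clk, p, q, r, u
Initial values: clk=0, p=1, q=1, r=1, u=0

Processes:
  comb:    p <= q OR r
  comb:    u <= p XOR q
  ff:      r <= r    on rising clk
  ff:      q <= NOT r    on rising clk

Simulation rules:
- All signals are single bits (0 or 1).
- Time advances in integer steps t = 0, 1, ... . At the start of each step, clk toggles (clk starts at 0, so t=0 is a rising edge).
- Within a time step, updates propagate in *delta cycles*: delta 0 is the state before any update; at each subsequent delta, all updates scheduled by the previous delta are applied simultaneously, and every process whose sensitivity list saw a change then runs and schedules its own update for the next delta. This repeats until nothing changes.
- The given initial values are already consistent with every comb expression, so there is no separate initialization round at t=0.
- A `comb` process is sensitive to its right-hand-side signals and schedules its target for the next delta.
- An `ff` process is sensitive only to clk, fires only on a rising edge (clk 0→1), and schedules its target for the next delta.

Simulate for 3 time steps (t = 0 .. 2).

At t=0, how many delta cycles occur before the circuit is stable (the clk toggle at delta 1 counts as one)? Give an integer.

3

[bits: u,r,clk,p,q]
t=0: Δ0=01011 Δ1=01111 Δ2=01110 Δ3=11110 | 3Δ
t=1: Δ0=11110 Δ1=11010 | 1Δ
t=2: Δ0=11010 Δ1=11110 | 1Δ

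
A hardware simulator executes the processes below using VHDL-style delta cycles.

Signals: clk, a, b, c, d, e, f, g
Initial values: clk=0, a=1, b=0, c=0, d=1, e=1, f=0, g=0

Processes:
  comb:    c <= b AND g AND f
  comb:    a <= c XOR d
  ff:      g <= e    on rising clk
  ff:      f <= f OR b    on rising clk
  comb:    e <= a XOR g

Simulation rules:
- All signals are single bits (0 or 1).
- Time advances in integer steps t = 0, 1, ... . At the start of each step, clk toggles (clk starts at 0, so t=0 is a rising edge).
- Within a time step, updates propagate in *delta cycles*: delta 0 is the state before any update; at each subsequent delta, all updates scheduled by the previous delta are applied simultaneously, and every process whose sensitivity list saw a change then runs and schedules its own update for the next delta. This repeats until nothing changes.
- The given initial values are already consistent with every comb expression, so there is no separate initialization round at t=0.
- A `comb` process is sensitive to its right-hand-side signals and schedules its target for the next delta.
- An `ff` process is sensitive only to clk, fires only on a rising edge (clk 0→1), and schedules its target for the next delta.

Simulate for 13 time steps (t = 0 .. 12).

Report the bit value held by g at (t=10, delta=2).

t=0 Δ0: c=0 b=0 f=0 e=1 clk=0 d=1 g=0 a=1
  Δ1: clk:0→1
  Δ2: g:0→1
  Δ3: e:1→0
  (3Δ to stable)
t=1 Δ0: c=0 b=0 f=0 e=0 clk=1 d=1 g=1 a=1
  Δ1: clk:1→0
  (1Δ to stable)
t=2 Δ0: c=0 b=0 f=0 e=0 clk=0 d=1 g=1 a=1
  Δ1: clk:0→1
  Δ2: g:1→0
  Δ3: e:0→1
  (3Δ to stable)
t=3 Δ0: c=0 b=0 f=0 e=1 clk=1 d=1 g=0 a=1
  Δ1: clk:1→0
  (1Δ to stable)
t=4 Δ0: c=0 b=0 f=0 e=1 clk=0 d=1 g=0 a=1
  Δ1: clk:0→1
  Δ2: g:0→1
  Δ3: e:1→0
  (3Δ to stable)
t=5 Δ0: c=0 b=0 f=0 e=0 clk=1 d=1 g=1 a=1
  Δ1: clk:1→0
  (1Δ to stable)
t=6 Δ0: c=0 b=0 f=0 e=0 clk=0 d=1 g=1 a=1
  Δ1: clk:0→1
  Δ2: g:1→0
  Δ3: e:0→1
  (3Δ to stable)
t=7 Δ0: c=0 b=0 f=0 e=1 clk=1 d=1 g=0 a=1
  Δ1: clk:1→0
  (1Δ to stable)
t=8 Δ0: c=0 b=0 f=0 e=1 clk=0 d=1 g=0 a=1
  Δ1: clk:0→1
  Δ2: g:0→1
  Δ3: e:1→0
  (3Δ to stable)
t=9 Δ0: c=0 b=0 f=0 e=0 clk=1 d=1 g=1 a=1
  Δ1: clk:1→0
  (1Δ to stable)
t=10 Δ0: c=0 b=0 f=0 e=0 clk=0 d=1 g=1 a=1
  Δ1: clk:0→1
  Δ2: g:1→0
  Δ3: e:0→1
  (3Δ to stable)
t=11 Δ0: c=0 b=0 f=0 e=1 clk=1 d=1 g=0 a=1
  Δ1: clk:1→0
  (1Δ to stable)
t=12 Δ0: c=0 b=0 f=0 e=1 clk=0 d=1 g=0 a=1
  Δ1: clk:0→1
  Δ2: g:0→1
  Δ3: e:1→0
  (3Δ to stable)

0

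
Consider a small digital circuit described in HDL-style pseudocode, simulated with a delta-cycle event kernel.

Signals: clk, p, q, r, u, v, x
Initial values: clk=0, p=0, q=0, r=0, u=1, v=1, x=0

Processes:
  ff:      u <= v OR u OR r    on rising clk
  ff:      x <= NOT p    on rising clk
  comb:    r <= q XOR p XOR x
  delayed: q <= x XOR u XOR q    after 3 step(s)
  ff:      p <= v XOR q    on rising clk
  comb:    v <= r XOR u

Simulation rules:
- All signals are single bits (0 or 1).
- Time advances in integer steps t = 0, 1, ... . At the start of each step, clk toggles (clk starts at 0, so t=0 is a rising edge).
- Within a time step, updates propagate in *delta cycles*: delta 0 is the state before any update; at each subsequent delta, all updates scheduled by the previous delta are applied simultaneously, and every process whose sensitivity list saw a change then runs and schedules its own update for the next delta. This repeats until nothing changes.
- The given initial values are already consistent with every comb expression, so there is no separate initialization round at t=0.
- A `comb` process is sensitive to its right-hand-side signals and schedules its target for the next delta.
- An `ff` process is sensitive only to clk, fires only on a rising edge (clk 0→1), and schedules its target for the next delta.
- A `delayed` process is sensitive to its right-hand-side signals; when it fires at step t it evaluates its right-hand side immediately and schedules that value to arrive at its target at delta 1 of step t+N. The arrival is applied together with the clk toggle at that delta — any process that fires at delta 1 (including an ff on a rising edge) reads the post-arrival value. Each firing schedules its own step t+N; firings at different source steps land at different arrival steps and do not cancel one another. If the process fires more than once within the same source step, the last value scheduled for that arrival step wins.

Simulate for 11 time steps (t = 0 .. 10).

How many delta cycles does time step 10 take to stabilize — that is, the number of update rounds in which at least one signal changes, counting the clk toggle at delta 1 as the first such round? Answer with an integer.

[bits: v,q,p,x,u,r,clk]
t=0: Δ0=1000100 Δ1=1000101 Δ2=1011101 | 2Δ
t=1: Δ0=1011101 Δ1=1011100 | 1Δ
t=2: Δ0=1011100 Δ1=1011101 Δ2=1010101 Δ3=1010111 Δ4=0010111 | 4Δ
t=3: Δ0=0010111 Δ1=0010110 | 1Δ
t=4: Δ0=0010110 Δ1=0010111 Δ2=0000111 Δ3=0000101 Δ4=1000101 | 4Δ
t=5: Δ0=1000101 Δ1=1100100 Δ2=1100110 Δ3=0100110 | 3Δ
t=6: Δ0=0100110 Δ1=0100111 Δ2=0111111 | 2Δ
t=7: Δ0=0111111 Δ1=0111110 | 1Δ
t=8: Δ0=0111110 Δ1=0011111 Δ2=0000101 Δ3=1000101 | 3Δ
t=9: Δ0=1000101 Δ1=1100100 Δ2=1100110 Δ3=0100110 | 3Δ
t=10: Δ0=0100110 Δ1=0100111 Δ2=0111111 | 2Δ

2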